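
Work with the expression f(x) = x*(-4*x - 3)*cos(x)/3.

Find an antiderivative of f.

For F(x) to be correct the identity F'(x) - f(x) = 0 must hold.
Check: d/dx[-4*x**2*sin(x)/3 - x*sin(x) - 8*x*cos(x)/3 + 8*sin(x)/3 - cos(x)] = -4*x**2*cos(x)/3 - x*cos(x), which equals f(x).

An antiderivative is F(x) = -4*x**2*sin(x)/3 - x*sin(x) - 8*x*cos(x)/3 + 8*sin(x)/3 - cos(x).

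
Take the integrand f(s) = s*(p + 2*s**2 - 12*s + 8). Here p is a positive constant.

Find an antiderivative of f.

Since d/ds undoes antidifferentiation here, F'(s) = f(s) is required of F(s).
Check: d/ds[p*s**2/2 + s**4/2 - 4*s**3 + 4*s**2] = p*s + 2*s**3 - 12*s**2 + 8*s, which equals f(s).

An antiderivative is F(s) = p*s**2/2 + s**4/2 - 4*s**3 + 4*s**2.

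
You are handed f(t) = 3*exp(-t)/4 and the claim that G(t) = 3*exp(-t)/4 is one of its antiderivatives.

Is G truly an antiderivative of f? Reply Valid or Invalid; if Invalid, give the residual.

Invalid: d/dt[G] - f = -3*exp(-t)/2, which is not 0.

d/dt[G] = -3*exp(-t)/4
d/dt[G] - f(t) = -3*exp(-t)/2 != 0.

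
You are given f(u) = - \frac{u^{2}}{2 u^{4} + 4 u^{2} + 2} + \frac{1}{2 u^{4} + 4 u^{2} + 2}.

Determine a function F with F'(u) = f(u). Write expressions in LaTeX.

An antiderivative is F(u) = \frac{u}{2 \left(u^{2} + 1\right)}.

Recognize the product-rule pattern: f = v'r + vr' with v = \frac{u}{2}, r = \frac{1}{u^{2} + 1}, so integration by parts undoes it.
Check: d/du[\frac{u}{2 \left(u^{2} + 1\right)}] = \frac{1 - u^{2}}{2 u^{4} + 4 u^{2} + 2}, which equals f(u).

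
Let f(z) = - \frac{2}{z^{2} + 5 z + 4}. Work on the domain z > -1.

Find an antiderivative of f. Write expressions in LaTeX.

The denominator factors as \left(z + 1\right) \left(z + 4\right); partial fractions split f into directly integrable pieces: \frac{2}{3 \left(z + 4\right)} - \frac{2}{3 \left(z + 1\right)}.
Check: d/dz[- \frac{2 \log{\left(z + 1 \right)}}{3} + \frac{2 \log{\left(z + 4 \right)}}{3}] = - \frac{2}{z^{2} + 5 z + 4} = f(z).

An antiderivative is F(z) = - \frac{2 \log{\left(z + 1 \right)}}{3} + \frac{2 \log{\left(z + 4 \right)}}{3}.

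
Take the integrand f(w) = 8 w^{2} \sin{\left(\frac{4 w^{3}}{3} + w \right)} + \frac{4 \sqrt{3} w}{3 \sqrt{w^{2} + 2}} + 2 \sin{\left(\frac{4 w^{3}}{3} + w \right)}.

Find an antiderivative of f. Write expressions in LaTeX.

The integrand splits into summands that can be handled one at a time.
Check: d/dw[\frac{4 \sqrt{3 w^{2} + 6}}{3} - 2 \cos{\left(\frac{4 w^{3}}{3} + w \right)}] = \frac{24 w^{2} \sqrt{w^{2} + 2} \sin{\left(\frac{4 w^{3}}{3} + w \right)} + 4 \sqrt{3} w + 6 \sqrt{w^{2} + 2} \sin{\left(\frac{4 w^{3}}{3} + w \right)}}{3 \sqrt{w^{2} + 2}}, which equals f(w).

An antiderivative is F(w) = \frac{4 \sqrt{3 w^{2} + 6}}{3} - 2 \cos{\left(\frac{4 w^{3}}{3} + w \right)}.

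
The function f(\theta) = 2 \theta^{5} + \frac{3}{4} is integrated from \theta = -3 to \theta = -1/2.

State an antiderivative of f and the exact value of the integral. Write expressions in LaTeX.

An antiderivative F(\theta) passes only if d/d\theta[F] lands on f(\theta) exactly.
F(\theta) = \frac{\theta^{6}}{3} + \frac{3 \theta}{4} is an antiderivative of f.
Check: d/d\theta[\frac{\theta^{6}}{3} + \frac{3 \theta}{4}] = 2 \theta^{5} + \frac{3}{4} = f(\theta).
F(-1/2) = - \frac{71}{192}; F(-3) = \frac{963}{4}.
Integral = F(-1/2) - F(-3) = - \frac{46295}{192}.

Antiderivative: F(\theta) = \frac{\theta^{6}}{3} + \frac{3 \theta}{4}; value = - \frac{46295}{192}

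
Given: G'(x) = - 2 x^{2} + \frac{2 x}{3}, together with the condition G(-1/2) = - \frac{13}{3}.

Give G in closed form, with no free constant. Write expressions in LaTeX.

Integrate term by term and add the pieces.
A general antiderivative is - \frac{2 x^{3}}{3} + \frac{x^{2}}{3} - 5 + C.
The condition gives C = - \frac{13}{3} - (- \frac{29}{6}) = \frac{1}{2}.
So G(x) = - \frac{4 x^{3} - 2 x^{2} + 27}{6}.
Check: d/dx[- \frac{4 x^{3} - 2 x^{2} + 27}{6}] = - 2 x^{2} + \frac{2 x}{3} = G'(x).

G(x) = - \frac{4 x^{3} - 2 x^{2} + 27}{6}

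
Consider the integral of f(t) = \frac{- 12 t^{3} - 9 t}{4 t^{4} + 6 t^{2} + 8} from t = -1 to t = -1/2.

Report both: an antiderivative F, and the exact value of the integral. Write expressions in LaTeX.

Antiderivative: F(t) = - \frac{3 \log{\left(t^{4} + \frac{3 t^{2}}{2} + 2 \right)}}{4}; value = - \frac{3 \log{\left(\frac{39}{16} \right)}}{4} + \frac{3 \log{\left(\frac{9}{2} \right)}}{4}

The substitution u = t^{4} + \frac{3 t^{2}}{2} + 2 works: f is exactly (dF/du)*(du/dt) for that inner function.
F(t) = - \frac{3 \log{\left(t^{4} + \frac{3 t^{2}}{2} + 2 \right)}}{4} is an antiderivative of f.
Check: d/dt[- \frac{3 \log{\left(t^{4} + \frac{3 t^{2}}{2} + 2 \right)}}{4}] = \frac{- 12 t^{3} - 9 t}{4 t^{4} + 6 t^{2} + 8} = f(t).
F(-1/2) = - \frac{3 \log{\left(\frac{39}{16} \right)}}{4}; F(-1) = - \frac{3 \log{\left(\frac{9}{2} \right)}}{4}.
Integral = F(-1/2) - F(-1) = - \frac{3 \log{\left(\frac{39}{16} \right)}}{4} + \frac{3 \log{\left(\frac{9}{2} \right)}}{4}.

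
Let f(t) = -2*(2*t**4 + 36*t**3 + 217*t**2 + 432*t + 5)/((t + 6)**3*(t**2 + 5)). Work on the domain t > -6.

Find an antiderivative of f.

Differentiate the proposed F(t) back; it has to land on f(t) exactly.
Check: d/dt[-2*log(t**2 + 5) + (t + 6)**(-2)] = (-4*t**4 - 72*t**3 - 434*t**2 - 864*t - 10)/(t**5 + 18*t**4 + 113*t**3 + 306*t**2 + 540*t + 1080), which equals f(t).

An antiderivative is F(t) = -2*log(t**2 + 5) + (t + 6)**(-2).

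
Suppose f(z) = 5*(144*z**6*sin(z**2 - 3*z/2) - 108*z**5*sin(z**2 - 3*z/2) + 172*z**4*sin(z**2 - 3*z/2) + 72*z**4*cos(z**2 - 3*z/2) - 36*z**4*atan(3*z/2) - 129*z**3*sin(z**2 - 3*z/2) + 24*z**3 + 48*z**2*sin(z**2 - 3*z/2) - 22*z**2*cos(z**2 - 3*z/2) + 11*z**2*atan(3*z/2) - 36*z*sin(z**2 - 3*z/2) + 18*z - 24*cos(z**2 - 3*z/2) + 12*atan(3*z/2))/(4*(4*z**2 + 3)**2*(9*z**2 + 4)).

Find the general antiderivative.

For F(z) to be correct the identity F'(z) - f(z) = 0 must hold.
Check: d/dz[5*z*(-cos(z**2 - 3*z/2) + atan(3*z/2)/2)/(4*(2*z**2 + 3/2))] = (720*z**6*sin(z**2 - 3*z/2) - 540*z**5*sin(z**2 - 3*z/2) + 860*z**4*sin(z**2 - 3*z/2) + 360*z**4*cos(z**2 - 3*z/2) - 180*z**4*atan(3*z/2) - 645*z**3*sin(z**2 - 3*z/2) + 120*z**3 + 240*z**2*sin(z**2 - 3*z/2) - 110*z**2*cos(z**2 - 3*z/2) + 55*z**2*atan(3*z/2) - 180*z*sin(z**2 - 3*z/2) + 90*z - 120*cos(z**2 - 3*z/2) + 60*atan(3*z/2))/(576*z**6 + 1120*z**4 + 708*z**2 + 144), which equals f(z).

F(z) = 5*z*(-cos(z**2 - 3*z/2) + atan(3*z/2)/2)/(4*(2*z**2 + 3/2)) + C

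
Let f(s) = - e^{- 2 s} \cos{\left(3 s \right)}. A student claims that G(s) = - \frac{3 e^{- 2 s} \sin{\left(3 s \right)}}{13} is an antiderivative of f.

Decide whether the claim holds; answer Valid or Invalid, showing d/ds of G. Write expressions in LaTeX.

d/ds[G] = \frac{\left(6 \sin{\left(3 s \right)} - 9 \cos{\left(3 s \right)}\right) e^{- 2 s}}{13}
d/ds[G] - f(s) = \frac{\left(6 \sin{\left(3 s \right)} + 4 \cos{\left(3 s \right)}\right) e^{- 2 s}}{13} != 0.

Invalid: d/ds[G] - f = \frac{\left(6 \sin{\left(3 s \right)} + 4 \cos{\left(3 s \right)}\right) e^{- 2 s}}{13}, which is not 0.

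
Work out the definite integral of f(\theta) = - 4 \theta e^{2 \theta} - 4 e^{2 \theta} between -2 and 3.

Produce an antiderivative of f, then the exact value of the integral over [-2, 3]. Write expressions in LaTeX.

f has the shape u'v + uv' for u = - 2 \theta - 1 and v = e^{2 \theta} — it is the derivative of the product u*v.
F(\theta) = \left(- 2 \theta - 1\right) e^{2 \theta} is an antiderivative of f.
Check: d/d\theta[\left(- 2 \theta - 1\right) e^{2 \theta}] = - 4 \theta e^{2 \theta} - 4 e^{2 \theta} = f(\theta).
F(3) = - 7 e^{6}; F(-2) = \frac{3}{e^{4}}.
Integral = F(3) - F(-2) = - 7 e^{6} - \frac{3}{e^{4}}.

Antiderivative: F(\theta) = \left(- 2 \theta - 1\right) e^{2 \theta}; value = - 7 e^{6} - \frac{3}{e^{4}}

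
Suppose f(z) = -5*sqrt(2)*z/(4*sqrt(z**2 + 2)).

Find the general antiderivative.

f matches the chain-rule pattern g'(h)*h' with inner function h(z) = z**2/2 + 1; substituting u = h(z) collapses the integral.
Check: d/dz[-5*sqrt(2)*sqrt(z**2 + 2)/4] = -5*sqrt(2)*z/(4*sqrt(z**2 + 2)) = f(z).

F(z) = -5*sqrt(2)*sqrt(z**2 + 2)/4 + C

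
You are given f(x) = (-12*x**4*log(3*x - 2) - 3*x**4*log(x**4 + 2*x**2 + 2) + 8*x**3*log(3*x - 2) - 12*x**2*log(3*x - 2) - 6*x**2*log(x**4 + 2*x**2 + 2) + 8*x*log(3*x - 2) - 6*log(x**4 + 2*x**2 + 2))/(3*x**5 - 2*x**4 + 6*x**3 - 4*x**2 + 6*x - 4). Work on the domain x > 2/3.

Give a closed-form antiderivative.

An antiderivative is F(x) = -log(3*x - 2)*log(x**4 + 2*x**2 + 2).

f has the shape u'v + uv' for u = -log(3*x - 2) and v = log(x**4 + 2*x**2 + 2) — it is the derivative of the product u*v.
Check: d/dx[-log(3*x - 2)*log(x**4 + 2*x**2 + 2)] = (-12*x**4*log(3*x - 2) - 3*x**4*log(x**4 + 2*x**2 + 2) + 8*x**3*log(3*x - 2) - 12*x**2*log(3*x - 2) - 6*x**2*log(x**4 + 2*x**2 + 2) + 8*x*log(3*x - 2) - 6*log(x**4 + 2*x**2 + 2))/(3*x**5 - 2*x**4 + 6*x**3 - 4*x**2 + 6*x - 4) = f(x).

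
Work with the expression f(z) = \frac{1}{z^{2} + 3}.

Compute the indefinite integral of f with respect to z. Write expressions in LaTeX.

Whatever form F(z) takes, F'(z) = f(z) is non-negotiable.
Check: d/dz[\frac{\sqrt{3} \operatorname{atan}{\left(\frac{\sqrt{3} z}{3} \right)}}{3}] = \frac{1}{z^{2} + 3} = f(z).

F(z) = \frac{\sqrt{3} \operatorname{atan}{\left(\frac{\sqrt{3} z}{3} \right)}}{3} + C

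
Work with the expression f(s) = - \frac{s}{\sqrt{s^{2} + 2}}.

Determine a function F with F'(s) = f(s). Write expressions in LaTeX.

f matches the chain-rule pattern g'(h)*h' with inner function h(s) = s^{2} + 2; substituting u = h(s) collapses the integral.
Check: d/ds[- \sqrt{s^{2} + 2}] = - \frac{s}{\sqrt{s^{2} + 2}} = f(s).

An antiderivative is F(s) = - \sqrt{s^{2} + 2}.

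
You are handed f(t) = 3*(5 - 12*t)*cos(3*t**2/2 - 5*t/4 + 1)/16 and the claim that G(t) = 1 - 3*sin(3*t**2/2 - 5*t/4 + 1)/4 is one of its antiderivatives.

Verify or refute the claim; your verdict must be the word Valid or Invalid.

d/dt[G] = -9*t*cos(3*t**2/2 - 5*t/4 + 1)/4 + 15*cos(3*t**2/2 - 5*t/4 + 1)/16
This equals f(t) exactly, so the claim holds.

Valid: G'(t) = f(t).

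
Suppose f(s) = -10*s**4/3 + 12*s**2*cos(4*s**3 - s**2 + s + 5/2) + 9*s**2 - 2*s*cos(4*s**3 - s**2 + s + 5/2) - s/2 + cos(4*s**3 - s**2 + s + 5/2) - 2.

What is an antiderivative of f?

The integrand splits into summands that can be handled one at a time.
Check: d/ds[-(8*s**5 - 36*s**3 + 3*s**2 + 24*s - 12*sin(4*s**3 - s**2 + s + 5/2) - 6)/12] = -10*s**4/3 + 12*s**2*cos(4*s**3 - s**2 + s + 5/2) + 9*s**2 - 2*s*cos(4*s**3 - s**2 + s + 5/2) - s/2 + cos(4*s**3 - s**2 + s + 5/2) - 2 = f(s).

An antiderivative is F(s) = -(8*s**5 - 36*s**3 + 3*s**2 + 24*s - 12*sin(4*s**3 - s**2 + s + 5/2) - 6)/12.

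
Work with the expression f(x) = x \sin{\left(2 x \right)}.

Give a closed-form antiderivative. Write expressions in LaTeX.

Any candidate F(x) must reproduce f(x) exactly when differentiated.
Check: d/dx[- \frac{2 x \cos{\left(2 x \right)} - \sin{\left(2 x \right)}}{4}] = x \sin{\left(2 x \right)} = f(x).

An antiderivative is F(x) = - \frac{2 x \cos{\left(2 x \right)} - \sin{\left(2 x \right)}}{4}.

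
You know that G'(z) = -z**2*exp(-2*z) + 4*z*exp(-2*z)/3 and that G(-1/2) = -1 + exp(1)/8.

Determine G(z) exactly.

Recognize the product-rule pattern: G'(z) = u'v + uv' with u = z**2/2 - z/6 - 1/12, v = exp(-2*z), so integration by parts undoes it.
A general antiderivative is (6*z**2 - 2*z - 1)*exp(-2*z)/12 + C.
The condition gives C = -1 + exp(1)/8 - (exp(1)/8) = -1.
So G(z) = (6*z**2 - 2*z - 12*exp(2*z) - 1)*exp(-2*z)/12.
Check: d/dz[(6*z**2 - 2*z - 12*exp(2*z) - 1)*exp(-2*z)/12] = (-3*z**2 + 4*z)*exp(-2*z)/3, which equals G'(z).

G(z) = (6*z**2 - 2*z - 12*exp(2*z) - 1)*exp(-2*z)/12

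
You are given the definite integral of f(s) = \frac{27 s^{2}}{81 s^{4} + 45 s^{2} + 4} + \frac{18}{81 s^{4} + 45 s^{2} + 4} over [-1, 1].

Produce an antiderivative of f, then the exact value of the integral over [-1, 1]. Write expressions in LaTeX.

The integrand splits into summands that can be handled one at a time.
F(s) = - \frac{\operatorname{atan}{\left(\frac{3 s}{2} \right)}}{3} + \frac{5 \operatorname{atan}{\left(3 s \right)}}{3} is an antiderivative of f.
Check: d/ds[- \frac{\operatorname{atan}{\left(\frac{3 s}{2} \right)}}{3} + \frac{5 \operatorname{atan}{\left(3 s \right)}}{3}] = \frac{27 s^{2} + 18}{81 s^{4} + 45 s^{2} + 4}, which equals f(s).
F(1) = - \frac{\operatorname{atan}{\left(\frac{3}{2} \right)}}{3} + \frac{5 \operatorname{atan}{\left(3 \right)}}{3}; F(-1) = - \frac{5 \operatorname{atan}{\left(3 \right)}}{3} + \frac{\operatorname{atan}{\left(\frac{3}{2} \right)}}{3}.
Integral = F(1) - F(-1) = - \frac{2 \operatorname{atan}{\left(\frac{3}{2} \right)}}{3} + \frac{10 \operatorname{atan}{\left(3 \right)}}{3}.

Antiderivative: F(s) = - \frac{\operatorname{atan}{\left(\frac{3 s}{2} \right)}}{3} + \frac{5 \operatorname{atan}{\left(3 s \right)}}{3}; value = - \frac{2 \operatorname{atan}{\left(\frac{3}{2} \right)}}{3} + \frac{10 \operatorname{atan}{\left(3 \right)}}{3}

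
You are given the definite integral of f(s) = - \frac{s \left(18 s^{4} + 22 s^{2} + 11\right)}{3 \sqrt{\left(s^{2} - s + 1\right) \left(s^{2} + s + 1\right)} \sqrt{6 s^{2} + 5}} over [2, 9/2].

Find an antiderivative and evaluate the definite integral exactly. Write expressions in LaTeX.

Recognize the product-rule pattern: f = u'v + uv' with u = - \frac{\sqrt{3 s^{2} + \frac{5}{2}}}{3}, v = \sqrt{2 s^{4} + 2 s^{2} + 2}, so integration by parts undoes it.
F(s) = - \frac{\sqrt{3 s^{2} + \frac{5}{2}} \sqrt{2 s^{4} + 2 s^{2} + 2}}{3} is an antiderivative of f.
Check: d/ds[- \frac{\sqrt{3 s^{2} + \frac{5}{2}} \sqrt{2 s^{4} + 2 s^{2} + 2}}{3}] = \frac{- 18 s^{5} - 22 s^{3} - 11 s}{3 \sqrt{6 s^{2} + 5} \sqrt{s^{4} + s^{2} + 1}}, which equals f(s).
F(9/2) = - \frac{\sqrt{3491906}}{24}; F(2) = - \frac{\sqrt{609}}{3}.
Integral = F(9/2) - F(2) = - \frac{\sqrt{3491906}}{24} + \frac{\sqrt{609}}{3}.

Antiderivative: F(s) = - \frac{\sqrt{3 s^{2} + \frac{5}{2}} \sqrt{2 s^{4} + 2 s^{2} + 2}}{3}; value = - \frac{\sqrt{3491906}}{24} + \frac{\sqrt{609}}{3}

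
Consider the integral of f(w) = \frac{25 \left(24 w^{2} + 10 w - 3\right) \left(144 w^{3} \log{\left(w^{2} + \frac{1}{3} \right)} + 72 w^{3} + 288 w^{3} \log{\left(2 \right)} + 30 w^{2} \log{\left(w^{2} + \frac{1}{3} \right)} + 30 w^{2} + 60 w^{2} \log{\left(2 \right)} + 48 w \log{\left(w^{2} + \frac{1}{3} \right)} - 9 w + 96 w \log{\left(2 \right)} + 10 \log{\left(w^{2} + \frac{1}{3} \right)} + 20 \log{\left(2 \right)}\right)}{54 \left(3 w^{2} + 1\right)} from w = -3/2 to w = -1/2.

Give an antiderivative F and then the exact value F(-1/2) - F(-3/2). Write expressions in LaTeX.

Antiderivative: F(w) = \frac{25 \left(24 w^{2} + 10 w - 3\right)^{2} \log{\left(4 w^{2} + \frac{4}{3} \right)}}{108}; value = - 300 \log{\left(\frac{31}{3} \right)} + \frac{25 \log{\left(\frac{7}{3} \right)}}{27}

f has the shape u'v + uv' for u = \frac{25 \left(4 w^{2} + \frac{5 w}{3} - \frac{1}{2}\right)^{2}}{3} and v = \log{\left(4 w^{2} + \frac{4}{3} \right)} — it is the derivative of the product u*v.
F(w) = \frac{25 \left(24 w^{2} + 10 w - 3\right)^{2} \log{\left(4 w^{2} + \frac{4}{3} \right)}}{108} is an antiderivative of f.
Check: d/dw[\frac{25 \left(24 w^{2} + 10 w - 3\right)^{2} \log{\left(4 w^{2} + \frac{4}{3} \right)}}{108}] = \frac{86400 w^{5} \log{\left(w^{2} + \frac{1}{3} \right)} + 43200 w^{5} + 172800 w^{5} \log{\left(2 \right)} + 54000 w^{4} \log{\left(w^{2} + \frac{1}{3} \right)} + 36000 w^{4} + 108000 w^{4} \log{\left(2 \right)} + 25500 w^{3} \log{\left(w^{2} + \frac{1}{3} \right)} - 3300 w^{3} + 51000 w^{3} \log{\left(2 \right)} + 15750 w^{2} \log{\left(w^{2} + \frac{1}{3} \right)} - 4500 w^{2} + 31500 w^{2} \log{\left(2 \right)} - 1100 w \log{\left(w^{2} + \frac{1}{3} \right)} - 2200 w \log{\left(2 \right)} + 675 w - 750 \log{\left(w^{2} + \frac{1}{3} \right)} - 1500 \log{\left(2 \right)}}{162 w^{2} + 54}, which equals f(w).
F(-1/2) = \frac{25 \log{\left(\frac{7}{3} \right)}}{27}; F(-3/2) = 300 \log{\left(\frac{31}{3} \right)}.
Integral = F(-1/2) - F(-3/2) = - 300 \log{\left(\frac{31}{3} \right)} + \frac{25 \log{\left(\frac{7}{3} \right)}}{27}.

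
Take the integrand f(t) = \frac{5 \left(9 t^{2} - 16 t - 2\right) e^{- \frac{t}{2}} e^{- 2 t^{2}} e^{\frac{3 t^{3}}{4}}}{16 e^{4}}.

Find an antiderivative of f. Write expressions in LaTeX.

The substitution u = \frac{3 t^{3}}{4} - 2 t^{2} - \frac{t}{2} - 4 works: f is exactly (dF/du)*(du/dt) for that inner function.
Check: d/dt[\frac{5 e^{- \frac{t}{2}} e^{- 2 t^{2}} e^{\frac{3 t^{3}}{4}}}{4 e^{4}}] = \frac{\left(45 t^{2} e^{\frac{3 t^{3}}{4}} - 80 t e^{\frac{3 t^{3}}{4}} - 10 e^{\frac{3 t^{3}}{4}}\right) e^{- \frac{t}{2}} e^{- 2 t^{2}}}{16 e^{4}}, which equals f(t).

An antiderivative is F(t) = \frac{5 e^{- \frac{t}{2}} e^{- 2 t^{2}} e^{\frac{3 t^{3}}{4}}}{4 e^{4}}.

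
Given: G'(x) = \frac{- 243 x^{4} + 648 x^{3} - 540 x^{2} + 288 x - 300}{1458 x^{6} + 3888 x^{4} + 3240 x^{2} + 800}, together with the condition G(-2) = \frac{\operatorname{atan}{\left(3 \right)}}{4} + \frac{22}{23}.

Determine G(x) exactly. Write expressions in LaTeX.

G(x) = - \frac{9 x^{2} \operatorname{atan}{\left(\frac{3 x}{2} \right)} - 36 x^{2} + 10 \operatorname{atan}{\left(\frac{3 x}{2} \right)} - 32}{4 \left(9 x^{2} + 10\right)}

Differentiate the proposed G(x) back; it has to land on the given G'(x).
A general antiderivative is - \frac{\operatorname{atan}{\left(\frac{3 x}{2} \right)}}{4} - \frac{1}{3 \left(\frac{3 x^{2}}{2} + \frac{5}{3}\right)} + C.
The condition gives C = \frac{\operatorname{atan}{\left(3 \right)}}{4} + \frac{22}{23} - (- \frac{1}{23} + \frac{\operatorname{atan}{\left(3 \right)}}{4}) = 1.
So G(x) = - \frac{9 x^{2} \operatorname{atan}{\left(\frac{3 x}{2} \right)} - 36 x^{2} + 10 \operatorname{atan}{\left(\frac{3 x}{2} \right)} - 32}{4 \left(9 x^{2} + 10\right)}.
Check: d/dx[- \frac{9 x^{2} \operatorname{atan}{\left(\frac{3 x}{2} \right)} - 36 x^{2} + 10 \operatorname{atan}{\left(\frac{3 x}{2} \right)} - 32}{4 \left(9 x^{2} + 10\right)}] = \frac{- 243 x^{4} + 648 x^{3} - 540 x^{2} + 288 x - 300}{1458 x^{6} + 3888 x^{4} + 3240 x^{2} + 800} = G'(x).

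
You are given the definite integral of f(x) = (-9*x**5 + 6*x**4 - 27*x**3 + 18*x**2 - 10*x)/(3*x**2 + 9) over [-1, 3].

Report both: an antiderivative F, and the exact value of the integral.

An antiderivative F(x) passes only if d/dx[F] lands on f(x) exactly.
F(x) = -3*x**4/4 + 2*x**3/3 - 5*log(x**2/2 + 3/2)/3 is an antiderivative of f.
Check: d/dx[-3*x**4/4 + 2*x**3/3 - 5*log(x**2/2 + 3/2)/3] = (-9*x**5 + 6*x**4 - 27*x**3 + 18*x**2 - 10*x)/(3*x**2 + 9) = f(x).
F(3) = -171/4 - 5*log(6)/3; F(-1) = -17/12 - 5*log(2)/3.
Integral = F(3) - F(-1) = -124/3 - 5*log(6)/3 + 5*log(2)/3.

Antiderivative: F(x) = -3*x**4/4 + 2*x**3/3 - 5*log(x**2/2 + 3/2)/3; value = -124/3 - 5*log(6)/3 + 5*log(2)/3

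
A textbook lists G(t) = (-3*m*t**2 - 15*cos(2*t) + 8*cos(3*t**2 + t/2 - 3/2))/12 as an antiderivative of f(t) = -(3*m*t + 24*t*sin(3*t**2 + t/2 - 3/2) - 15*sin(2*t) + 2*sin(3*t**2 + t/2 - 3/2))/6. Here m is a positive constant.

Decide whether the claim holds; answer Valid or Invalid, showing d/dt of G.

Valid: G'(t) = f(t).

d/dt[G] = -m*t/2 - 4*t*sin(3*t**2 + t/2 - 3/2) + 5*sin(2*t)/2 - sin(3*t**2 + t/2 - 3/2)/3
This equals f(t) exactly, so the claim holds.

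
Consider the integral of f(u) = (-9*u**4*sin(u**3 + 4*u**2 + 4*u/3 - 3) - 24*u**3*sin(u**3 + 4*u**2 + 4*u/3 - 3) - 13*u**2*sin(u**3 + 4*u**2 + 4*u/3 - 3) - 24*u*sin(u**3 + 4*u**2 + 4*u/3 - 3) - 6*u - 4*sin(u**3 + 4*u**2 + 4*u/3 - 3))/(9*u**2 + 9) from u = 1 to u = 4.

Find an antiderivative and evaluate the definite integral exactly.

Check any antiderivative F(u) by computing F'(u) and comparing it with f(u).
F(u) = (-log(2*u**2 + 2) + cos(u**3 + 4*u**2 + 4*u/3 - 3))/3 is an antiderivative of f.
Check: d/du[(-log(2*u**2 + 2) + cos(u**3 + 4*u**2 + 4*u/3 - 3))/3] = (-9*u**4*sin(u**3 + 4*u**2 + 4*u/3 - 3) - 24*u**3*sin(u**3 + 4*u**2 + 4*u/3 - 3) - 13*u**2*sin(u**3 + 4*u**2 + 4*u/3 - 3) - 24*u*sin(u**3 + 4*u**2 + 4*u/3 - 3) - 6*u - 4*sin(u**3 + 4*u**2 + 4*u/3 - 3))/(9*u**2 + 9) = f(u).
F(4) = -log(34)/3 + cos(391/3)/3; F(1) = -log(4)/3 + cos(10/3)/3.
Integral = F(4) - F(1) = -log(34)/3 + cos(391/3)/3 - cos(10/3)/3 + log(4)/3.

Antiderivative: F(u) = (-log(2*u**2 + 2) + cos(u**3 + 4*u**2 + 4*u/3 - 3))/3; value = -log(34)/3 + cos(391/3)/3 - cos(10/3)/3 + log(4)/3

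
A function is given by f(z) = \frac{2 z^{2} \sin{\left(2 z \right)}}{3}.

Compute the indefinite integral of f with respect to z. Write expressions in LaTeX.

For F(z) to be correct the identity F'(z) - f(z) = 0 must hold.
Check: d/dz[- \frac{z^{2} \cos{\left(2 z \right)}}{3} + \frac{z \sin{\left(2 z \right)}}{3} + \frac{\cos{\left(2 z \right)}}{6}] = \frac{2 z^{2} \sin{\left(2 z \right)}}{3} = f(z).

F(z) = - \frac{z^{2} \cos{\left(2 z \right)}}{3} + \frac{z \sin{\left(2 z \right)}}{3} + \frac{\cos{\left(2 z \right)}}{6} + C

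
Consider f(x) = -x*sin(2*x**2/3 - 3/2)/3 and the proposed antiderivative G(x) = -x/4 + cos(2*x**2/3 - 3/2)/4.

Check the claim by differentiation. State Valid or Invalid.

d/dx[G] = -x*sin(2*x**2/3 - 3/2)/3 - 1/4
d/dx[G] - f(x) = -1/4 != 0.

Invalid: d/dx[G] - f = -1/4, which is not 0.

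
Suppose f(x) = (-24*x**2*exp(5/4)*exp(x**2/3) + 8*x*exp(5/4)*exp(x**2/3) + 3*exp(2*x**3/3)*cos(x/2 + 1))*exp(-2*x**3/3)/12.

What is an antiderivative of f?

Recover f(x) by differentiating a candidate F(x); any mismatch rules it out.
Check: d/dx[exp(5/4)*exp(x**2/3)*exp(-2*x**3/3) + sin(x/2 + 1)/2] = (-24*x**2*exp(5/4)*exp(x**2/3) + 8*x*exp(5/4)*exp(x**2/3) + 3*exp(2*x**3/3)*cos(x/2 + 1))*exp(-2*x**3/3)/12 = f(x).

An antiderivative is F(x) = exp(5/4)*exp(x**2/3)*exp(-2*x**3/3) + sin(x/2 + 1)/2.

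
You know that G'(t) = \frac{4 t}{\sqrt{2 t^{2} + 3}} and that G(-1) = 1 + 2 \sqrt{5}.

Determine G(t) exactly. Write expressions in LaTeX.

G(t) = 2 \sqrt{2 t^{2} + 3} + 1

G'(t) matches the chain-rule pattern g'(h)*h' with inner function h(t) = 2 t^{2} + 3; substituting u = h(t) collapses the integral.
A general antiderivative is 2 \sqrt{2 t^{2} + 3} + C.
The condition gives C = 1 + 2 \sqrt{5} - (2 \sqrt{5}) = 1.
So G(t) = 2 \sqrt{2 t^{2} + 3} + 1.
Check: d/dt[2 \sqrt{2 t^{2} + 3} + 1] = \frac{4 t}{\sqrt{2 t^{2} + 3}} = G'(t).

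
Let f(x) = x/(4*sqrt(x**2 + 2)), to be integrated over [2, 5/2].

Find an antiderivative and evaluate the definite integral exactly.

The substitution u = x**2 + 2 works: f is exactly (dF/du)*(du/dx) for that inner function.
F(x) = sqrt(x**2 + 2)/4 is an antiderivative of f.
Check: d/dx[sqrt(x**2 + 2)/4] = x/(4*sqrt(x**2 + 2)) = f(x).
F(5/2) = sqrt(33)/8; F(2) = sqrt(6)/4.
Integral = F(5/2) - F(2) = -sqrt(6)/4 + sqrt(33)/8.

Antiderivative: F(x) = sqrt(x**2 + 2)/4; value = -sqrt(6)/4 + sqrt(33)/8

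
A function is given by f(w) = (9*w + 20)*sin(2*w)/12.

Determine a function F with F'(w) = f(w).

An antiderivative is F(w) = -3*w*cos(2*w)/8 + 3*sin(2*w)/16 - 5*cos(2*w)/6.

Differentiate the proposed F(w) back; it has to land on f(w) exactly.
Check: d/dw[-3*w*cos(2*w)/8 + 3*sin(2*w)/16 - 5*cos(2*w)/6] = 3*w*sin(2*w)/4 + 5*sin(2*w)/3, which equals f(w).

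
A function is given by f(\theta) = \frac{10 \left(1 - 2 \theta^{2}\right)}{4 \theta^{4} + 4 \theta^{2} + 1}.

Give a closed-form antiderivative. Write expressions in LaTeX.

An antiderivative is F(\theta) = \frac{10 \theta}{2 \theta^{2} + 1}.

f has the shape u'v + uv' for u = 5 \theta and v = \frac{1}{\theta^{2} + \frac{1}{2}} — it is the derivative of the product u*v.
Check: d/d\theta[\frac{10 \theta}{2 \theta^{2} + 1}] = \frac{10 - 20 \theta^{2}}{4 \theta^{4} + 4 \theta^{2} + 1}, which equals f(\theta).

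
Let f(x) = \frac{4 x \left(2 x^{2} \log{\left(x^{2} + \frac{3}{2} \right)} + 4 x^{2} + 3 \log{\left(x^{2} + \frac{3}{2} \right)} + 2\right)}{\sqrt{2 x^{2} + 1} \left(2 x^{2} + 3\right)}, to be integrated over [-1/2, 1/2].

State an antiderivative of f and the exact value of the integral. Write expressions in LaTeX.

f has the shape u'v + uv' for u = 2 \sqrt{2 x^{2} + 1} and v = \log{\left(x^{2} + \frac{3}{2} \right)} — it is the derivative of the product u*v.
F(x) = 2 \sqrt{2 x^{2} + 1} \log{\left(x^{2} + \frac{3}{2} \right)} is an antiderivative of f.
Check: d/dx[2 \sqrt{2 x^{2} + 1} \log{\left(x^{2} + \frac{3}{2} \right)}] = \frac{8 x^{3} \log{\left(x^{2} + \frac{3}{2} \right)} + 16 x^{3} + 12 x \log{\left(x^{2} + \frac{3}{2} \right)} + 8 x}{2 x^{2} \sqrt{2 x^{2} + 1} + 3 \sqrt{2 x^{2} + 1}}, which equals f(x).
F(1/2) = \sqrt{6} \log{\left(\frac{7}{4} \right)}; F(-1/2) = \sqrt{6} \log{\left(\frac{7}{4} \right)}.
Integral = F(1/2) - F(-1/2) = 0.

Antiderivative: F(x) = 2 \sqrt{2 x^{2} + 1} \log{\left(x^{2} + \frac{3}{2} \right)}; value = 0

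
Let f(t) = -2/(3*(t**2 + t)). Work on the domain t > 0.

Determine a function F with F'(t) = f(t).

The denominator factors as 3*t*(t + 1); partial fractions split f into directly integrable pieces: 2/(3*(t + 1)) - 2/(3*t).
Check: d/dt[-2*log(t)/3 + 2*log(t + 1)/3] = -2/(3*t**2 + 3*t), which equals f(t).

An antiderivative is F(t) = -2*log(t)/3 + 2*log(t + 1)/3.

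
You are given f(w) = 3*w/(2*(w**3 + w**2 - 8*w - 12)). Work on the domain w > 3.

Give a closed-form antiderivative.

The denominator factors as 2*(w - 3)*(w + 2)**2; partial fractions split f into directly integrable pieces: -9/(50*(w + 2)) + 3/(5*(w + 2)**2) + 9/(50*(w - 3)).
Check: d/dw[9*log(w - 3)/50 - 9*log(w + 2)/50 - 3/(5*w + 10)] = 3*w/(2*w**3 + 2*w**2 - 16*w - 24), which equals f(w).

An antiderivative is F(w) = 9*log(w - 3)/50 - 9*log(w + 2)/50 - 3/(5*w + 10).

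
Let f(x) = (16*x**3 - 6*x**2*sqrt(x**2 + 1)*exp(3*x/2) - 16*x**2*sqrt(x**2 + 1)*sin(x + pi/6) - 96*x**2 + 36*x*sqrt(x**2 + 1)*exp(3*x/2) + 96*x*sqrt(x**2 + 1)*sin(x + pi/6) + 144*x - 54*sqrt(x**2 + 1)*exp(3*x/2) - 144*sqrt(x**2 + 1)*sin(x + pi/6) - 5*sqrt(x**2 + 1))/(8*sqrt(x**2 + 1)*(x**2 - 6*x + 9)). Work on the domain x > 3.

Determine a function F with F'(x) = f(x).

A candidate is checked by its d/dx: the result must match f(x).
Check: d/dx[2*sqrt(x**2 + 1) - exp(3*x/2)/2 + 2*cos(x + pi/6) + 5/(4*(2*x - 6))] = (16*x**3 - 6*x**2*sqrt(x**2 + 1)*exp(3*x/2) - 16*x**2*sqrt(x**2 + 1)*sin(x + pi/6) - 96*x**2 + 36*x*sqrt(x**2 + 1)*exp(3*x/2) + 96*x*sqrt(x**2 + 1)*sin(x + pi/6) + 144*x - 54*sqrt(x**2 + 1)*exp(3*x/2) - 144*sqrt(x**2 + 1)*sin(x + pi/6) - 5*sqrt(x**2 + 1))/(8*x**2*sqrt(x**2 + 1) - 48*x*sqrt(x**2 + 1) + 72*sqrt(x**2 + 1)), which equals f(x).

An antiderivative is F(x) = 2*sqrt(x**2 + 1) - exp(3*x/2)/2 + 2*cos(x + pi/6) + 5/(4*(2*x - 6)).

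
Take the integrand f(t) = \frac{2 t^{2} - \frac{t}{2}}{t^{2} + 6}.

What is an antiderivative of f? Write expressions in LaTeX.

An antiderivative is F(t) = \frac{8 t - \log{\left(t^{2} + 6 \right)} - 8 \sqrt{6} \operatorname{atan}{\left(\frac{\sqrt{6} t}{6} \right)}}{4}.

An antiderivative F(t) passes only if d/dt[F] lands on f(t) exactly.
Check: d/dt[\frac{8 t - \log{\left(t^{2} + 6 \right)} - 8 \sqrt{6} \operatorname{atan}{\left(\frac{\sqrt{6} t}{6} \right)}}{4}] = \frac{4 t^{2} - t}{2 t^{2} + 12}, which equals f(t).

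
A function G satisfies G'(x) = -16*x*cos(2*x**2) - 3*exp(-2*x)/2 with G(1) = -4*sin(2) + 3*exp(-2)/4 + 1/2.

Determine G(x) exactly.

G(x) = -(16*exp(2*x)*sin(2*x**2) - 2*exp(2*x) - 3)*exp(-2*x)/4

The integrand splits into summands that can be handled one at a time.
A general antiderivative is -4*sin(2*x**2) + 3*exp(-2*x)/4 + C.
The condition gives C = -4*sin(2) + 3*exp(-2)/4 + 1/2 - (-4*sin(2) + 3*exp(-2)/4) = 1/2.
So G(x) = -(16*exp(2*x)*sin(2*x**2) - 2*exp(2*x) - 3)*exp(-2*x)/4.
Check: d/dx[-(16*exp(2*x)*sin(2*x**2) - 2*exp(2*x) - 3)*exp(-2*x)/4] = (-32*x*exp(2*x)*cos(2*x**2) - 3)*exp(-2*x)/2, which equals G'(x).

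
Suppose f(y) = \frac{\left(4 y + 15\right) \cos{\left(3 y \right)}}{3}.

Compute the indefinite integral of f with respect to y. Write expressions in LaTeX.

Whatever form F(y) takes, F'(y) = f(y) is non-negotiable.
Check: d/dy[\frac{12 y \sin{\left(3 y \right)} + 45 \sin{\left(3 y \right)} + 4 \cos{\left(3 y \right)}}{27}] = \frac{4 y \cos{\left(3 y \right)}}{3} + 5 \cos{\left(3 y \right)}, which equals f(y).

F(y) = \frac{12 y \sin{\left(3 y \right)} + 45 \sin{\left(3 y \right)} + 4 \cos{\left(3 y \right)}}{27} + C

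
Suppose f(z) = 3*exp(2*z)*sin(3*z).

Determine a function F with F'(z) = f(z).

Whatever form F(z) takes, F'(z) = f(z) is non-negotiable.
Check: d/dz[-3*(-2*sin(3*z) + 3*cos(3*z))*exp(2*z)/13] = 3*exp(2*z)*sin(3*z) = f(z).

An antiderivative is F(z) = -3*(-2*sin(3*z) + 3*cos(3*z))*exp(2*z)/13.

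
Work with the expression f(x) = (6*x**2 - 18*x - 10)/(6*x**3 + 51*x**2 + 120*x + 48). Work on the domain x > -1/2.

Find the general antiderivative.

F(x) = (x*log(x + 1/2) + 146*x*log(x + 4) + 4*log(x + 1/2) + 584*log(x + 4) + 1106)/(147*x + 588) + C

The denominator factors as 3*(x + 4)**2*(2*x + 1); partial fractions split f into directly integrable pieces: 2/(147*(2*x + 1)) + 146/(147*(x + 4)) - 158/(21*(x + 4)**2).
Check: d/dx[(x*log(x + 1/2) + 146*x*log(x + 4) + 4*log(x + 1/2) + 584*log(x + 4) + 1106)/(147*x + 588)] = (6*x**2 - 18*x - 10)/(6*x**3 + 51*x**2 + 120*x + 48) = f(x).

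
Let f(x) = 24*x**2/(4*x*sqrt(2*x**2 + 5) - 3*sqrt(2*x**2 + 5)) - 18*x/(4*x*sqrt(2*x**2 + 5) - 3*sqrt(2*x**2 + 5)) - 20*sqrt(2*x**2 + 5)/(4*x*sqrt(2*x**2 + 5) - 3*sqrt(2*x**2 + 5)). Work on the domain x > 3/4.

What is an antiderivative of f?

Integrate term by term and add the pieces.
Check: d/dx[3*sqrt(2*x**2 + 5) - 5*log(2*x - 3/2)] = (24*x**2 - 18*x - 20*sqrt(2*x**2 + 5))/(4*x*sqrt(2*x**2 + 5) - 3*sqrt(2*x**2 + 5)), which equals f(x).

An antiderivative is F(x) = 3*sqrt(2*x**2 + 5) - 5*log(2*x - 3/2).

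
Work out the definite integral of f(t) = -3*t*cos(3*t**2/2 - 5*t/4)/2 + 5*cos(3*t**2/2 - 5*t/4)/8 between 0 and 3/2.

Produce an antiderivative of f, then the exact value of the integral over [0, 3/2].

Antiderivative: F(t) = -sin(3*t**2/2 - 5*t/4)/2; value = -sin(3/2)/2

The substitution u = 3*t**2/2 - 5*t/4 works: f is exactly (dF/du)*(du/dt) for that inner function.
F(t) = -sin(3*t**2/2 - 5*t/4)/2 is an antiderivative of f.
Check: d/dt[-sin(3*t**2/2 - 5*t/4)/2] = -3*t*cos(3*t**2/2 - 5*t/4)/2 + 5*cos(3*t**2/2 - 5*t/4)/8 = f(t).
F(3/2) = -sin(3/2)/2; F(0) = 0.
Integral = F(3/2) - F(0) = -sin(3/2)/2.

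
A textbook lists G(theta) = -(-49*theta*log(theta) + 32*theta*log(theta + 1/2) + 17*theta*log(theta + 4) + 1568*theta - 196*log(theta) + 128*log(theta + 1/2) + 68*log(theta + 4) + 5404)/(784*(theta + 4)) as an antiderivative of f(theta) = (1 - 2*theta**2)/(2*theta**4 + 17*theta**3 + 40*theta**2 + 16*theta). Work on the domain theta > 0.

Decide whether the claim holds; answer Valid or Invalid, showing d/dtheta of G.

d/dtheta[G] = (1 - 2*theta**2)/(2*theta**4 + 17*theta**3 + 40*theta**2 + 16*theta)
This equals f(theta) exactly, so the claim holds.

Valid - differentiating G returns exactly f.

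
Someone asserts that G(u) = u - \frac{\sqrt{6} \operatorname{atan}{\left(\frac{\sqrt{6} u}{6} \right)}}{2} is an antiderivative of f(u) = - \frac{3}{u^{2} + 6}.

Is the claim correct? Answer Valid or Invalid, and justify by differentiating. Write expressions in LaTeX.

Invalid: d/du[G] - f = 1, which is not 0.

d/du[G] = \frac{u^{2} + 3}{u^{2} + 6}
d/du[G] - f(u) = 1 != 0.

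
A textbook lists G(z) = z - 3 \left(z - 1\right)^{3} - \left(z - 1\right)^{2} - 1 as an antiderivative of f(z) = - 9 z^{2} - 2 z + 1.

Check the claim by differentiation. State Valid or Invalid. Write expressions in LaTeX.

Invalid: d/dz[G] - f = 18 z - 7, which is not 0.

d/dz[G] = - 9 z^{2} + 16 z - 6
d/dz[G] - f(z) = 18 z - 7 != 0.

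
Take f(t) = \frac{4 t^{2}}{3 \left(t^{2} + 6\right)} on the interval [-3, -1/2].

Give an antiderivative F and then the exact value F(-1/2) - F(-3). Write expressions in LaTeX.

Antiderivative: F(t) = \frac{4 \left(t - \sqrt{6} \operatorname{atan}{\left(\frac{\sqrt{6} t}{6} \right)}\right)}{3}; value = - \frac{4 \sqrt{6} \operatorname{atan}{\left(\frac{\sqrt{6}}{2} \right)}}{3} + \frac{4 \sqrt{6} \operatorname{atan}{\left(\frac{\sqrt{6}}{12} \right)}}{3} + \frac{10}{3}

A candidate is checked by its d/dt: the result must match f(t).
F(t) = \frac{4 \left(t - \sqrt{6} \operatorname{atan}{\left(\frac{\sqrt{6} t}{6} \right)}\right)}{3} is an antiderivative of f.
Check: d/dt[\frac{4 \left(t - \sqrt{6} \operatorname{atan}{\left(\frac{\sqrt{6} t}{6} \right)}\right)}{3}] = \frac{4 t^{2}}{3 t^{2} + 18}, which equals f(t).
F(-1/2) = - \frac{2}{3} + \frac{4 \sqrt{6} \operatorname{atan}{\left(\frac{\sqrt{6}}{12} \right)}}{3}; F(-3) = -4 + \frac{4 \sqrt{6} \operatorname{atan}{\left(\frac{\sqrt{6}}{2} \right)}}{3}.
Integral = F(-1/2) - F(-3) = - \frac{4 \sqrt{6} \operatorname{atan}{\left(\frac{\sqrt{6}}{2} \right)}}{3} + \frac{4 \sqrt{6} \operatorname{atan}{\left(\frac{\sqrt{6}}{12} \right)}}{3} + \frac{10}{3}.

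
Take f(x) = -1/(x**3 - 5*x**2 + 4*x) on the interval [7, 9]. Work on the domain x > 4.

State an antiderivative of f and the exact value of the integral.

Antiderivative: F(x) = -log(x)/4 - log(x - 4)/12 + log(x - 1)/3; value = -log(6)/3 - log(9)/4 - log(5)/12 + log(3)/12 + log(7)/4 + log(8)/3

The denominator factors as x*(x - 4)*(x - 1); partial fractions split f into directly integrable pieces: 1/(3*(x - 1)) - 1/(12*(x - 4)) - 1/(4*x).
F(x) = -log(x)/4 - log(x - 4)/12 + log(x - 1)/3 is an antiderivative of f.
Check: d/dx[-log(x)/4 - log(x - 4)/12 + log(x - 1)/3] = -1/(x**3 - 5*x**2 + 4*x) = f(x).
F(9) = -log(9)/4 - log(5)/12 + log(8)/3; F(7) = -log(7)/4 - log(3)/12 + log(6)/3.
Integral = F(9) - F(7) = -log(6)/3 - log(9)/4 - log(5)/12 + log(3)/12 + log(7)/4 + log(8)/3.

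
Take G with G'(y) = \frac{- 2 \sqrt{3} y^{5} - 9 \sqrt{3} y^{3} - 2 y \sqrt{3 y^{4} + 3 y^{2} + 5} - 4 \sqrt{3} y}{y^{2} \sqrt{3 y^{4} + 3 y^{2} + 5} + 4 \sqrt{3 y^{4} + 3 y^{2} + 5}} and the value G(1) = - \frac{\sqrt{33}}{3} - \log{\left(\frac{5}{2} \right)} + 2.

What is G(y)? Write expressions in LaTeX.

Recover the given G'(y) by differentiating a candidate G(y); any mismatch rules it out.
A general antiderivative is - \sqrt{y^{4} + y^{2} + \frac{5}{3}} - \log{\left(\frac{y^{2}}{2} + 2 \right)} + C.
The condition gives C = - \frac{\sqrt{33}}{3} - \log{\left(\frac{5}{2} \right)} + 2 - (- \frac{\sqrt{33}}{3} - \log{\left(\frac{5}{2} \right)}) = 2.
So G(y) = - \frac{\sqrt{3} \sqrt{3 y^{4} + 3 y^{2} + 5} + 3 \log{\left(\frac{y^{2}}{2} + 2 \right)} - 6}{3}.
Check: d/dy[- \frac{\sqrt{3} \sqrt{3 y^{4} + 3 y^{2} + 5} + 3 \log{\left(\frac{y^{2}}{2} + 2 \right)} - 6}{3}] = \frac{- 2 \sqrt{3} y^{5} - 9 \sqrt{3} y^{3} - 2 y \sqrt{3 y^{4} + 3 y^{2} + 5} - 4 \sqrt{3} y}{y^{2} \sqrt{3 y^{4} + 3 y^{2} + 5} + 4 \sqrt{3 y^{4} + 3 y^{2} + 5}} = G'(y).

G(y) = - \frac{\sqrt{3} \sqrt{3 y^{4} + 3 y^{2} + 5} + 3 \log{\left(\frac{y^{2}}{2} + 2 \right)} - 6}{3}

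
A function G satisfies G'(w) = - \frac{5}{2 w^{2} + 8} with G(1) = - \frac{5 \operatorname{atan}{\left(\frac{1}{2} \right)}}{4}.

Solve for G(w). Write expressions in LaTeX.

G(w) = - \frac{5 \operatorname{atan}{\left(\frac{w}{2} \right)}}{4}

Check a candidate G(w) by differentiating: d/dw[G] must match the given G'(w).
A general antiderivative is - \frac{5 \operatorname{atan}{\left(\frac{w}{2} \right)}}{4} + C.
The condition gives C = - \frac{5 \operatorname{atan}{\left(\frac{1}{2} \right)}}{4} - (- \frac{5 \operatorname{atan}{\left(\frac{1}{2} \right)}}{4}) = 0.
So G(w) = - \frac{5 \operatorname{atan}{\left(\frac{w}{2} \right)}}{4}.
Check: d/dw[- \frac{5 \operatorname{atan}{\left(\frac{w}{2} \right)}}{4}] = - \frac{5}{2 w^{2} + 8} = G'(w).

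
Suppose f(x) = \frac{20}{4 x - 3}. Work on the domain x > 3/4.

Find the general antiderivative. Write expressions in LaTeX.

F(x) = 5 \log{\left(2 x - \frac{3}{2} \right)} + C

Since d/dx undoes antidifferentiation here, F'(x) = f(x) is required of F(x).
Check: d/dx[5 \log{\left(2 x - \frac{3}{2} \right)}] = \frac{20}{4 x - 3} = f(x).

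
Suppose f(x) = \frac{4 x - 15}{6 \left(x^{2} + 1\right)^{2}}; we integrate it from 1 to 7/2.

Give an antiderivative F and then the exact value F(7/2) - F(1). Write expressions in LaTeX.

An antiderivative F(x) passes only if d/dx[F] lands on f(x) exactly.
F(x) = \frac{- 15 x^{2} \operatorname{atan}{\left(x \right)} - 15 x - 15 \operatorname{atan}{\left(x \right)} - 4}{12 x^{2} + 12} is an antiderivative of f.
Check: d/dx[\frac{- 15 x^{2} \operatorname{atan}{\left(x \right)} - 15 x - 15 \operatorname{atan}{\left(x \right)} - 4}{12 x^{2} + 12}] = \frac{4 x - 15}{6 x^{4} + 12 x^{2} + 6}, which equals f(x).
F(7/2) = - \frac{5 \operatorname{atan}{\left(\frac{7}{2} \right)}}{4} - \frac{113}{318}; F(1) = - \frac{5 \pi}{16} - \frac{19}{24}.
Integral = F(7/2) - F(1) = - \frac{5 \operatorname{atan}{\left(\frac{7}{2} \right)}}{4} + \frac{185}{424} + \frac{5 \pi}{16}.

Antiderivative: F(x) = \frac{- 15 x^{2} \operatorname{atan}{\left(x \right)} - 15 x - 15 \operatorname{atan}{\left(x \right)} - 4}{12 x^{2} + 12}; value = - \frac{5 \operatorname{atan}{\left(\frac{7}{2} \right)}}{4} + \frac{185}{424} + \frac{5 \pi}{16}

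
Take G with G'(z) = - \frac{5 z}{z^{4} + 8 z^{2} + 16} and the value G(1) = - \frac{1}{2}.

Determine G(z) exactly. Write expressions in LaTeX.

G'(z) matches the chain-rule pattern g'(h)*h' with inner function h(z) = \frac{z^{2}}{2} + 2; substituting u = h(z) collapses the integral.
A general antiderivative is \frac{5}{4 \left(\frac{z^{2}}{2} + 2\right)} + C.
The condition gives C = - \frac{1}{2} - (\frac{1}{2}) = -1.
So G(z) = -1 + \frac{5}{2 z^{2} + 8}.
Check: d/dz[-1 + \frac{5}{2 z^{2} + 8}] = - \frac{5 z}{z^{4} + 8 z^{2} + 16} = G'(z).

G(z) = -1 + \frac{5}{2 z^{2} + 8}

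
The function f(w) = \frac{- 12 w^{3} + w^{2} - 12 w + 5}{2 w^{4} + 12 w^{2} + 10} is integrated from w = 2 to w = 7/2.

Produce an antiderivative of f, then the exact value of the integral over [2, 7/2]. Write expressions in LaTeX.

Recover f(w) by differentiating a candidate F(w); any mismatch rules it out.
F(w) = - 3 \log{\left(w^{2} + 5 \right)} + \frac{\operatorname{atan}{\left(w \right)}}{2} is an antiderivative of f.
Check: d/dw[- 3 \log{\left(w^{2} + 5 \right)} + \frac{\operatorname{atan}{\left(w \right)}}{2}] = \frac{- 12 w^{3} + w^{2} - 12 w + 5}{2 w^{4} + 12 w^{2} + 10} = f(w).
F(7/2) = - 3 \log{\left(\frac{69}{4} \right)} + \frac{\operatorname{atan}{\left(\frac{7}{2} \right)}}{2}; F(2) = - 3 \log{\left(9 \right)} + \frac{\operatorname{atan}{\left(2 \right)}}{2}.
Integral = F(7/2) - F(2) = - 3 \log{\left(\frac{69}{4} \right)} - \frac{\operatorname{atan}{\left(2 \right)}}{2} + \frac{\operatorname{atan}{\left(\frac{7}{2} \right)}}{2} + 3 \log{\left(9 \right)}.

Antiderivative: F(w) = - 3 \log{\left(w^{2} + 5 \right)} + \frac{\operatorname{atan}{\left(w \right)}}{2}; value = - 3 \log{\left(\frac{69}{4} \right)} - \frac{\operatorname{atan}{\left(2 \right)}}{2} + \frac{\operatorname{atan}{\left(\frac{7}{2} \right)}}{2} + 3 \log{\left(9 \right)}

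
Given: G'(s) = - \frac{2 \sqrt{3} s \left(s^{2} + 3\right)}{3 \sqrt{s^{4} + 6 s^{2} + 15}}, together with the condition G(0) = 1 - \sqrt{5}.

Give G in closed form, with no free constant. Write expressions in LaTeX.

The substitution u = \frac{s^{4}}{3} + 2 s^{2} + 5 works: G'(s) is exactly (dG/du)*(du/ds) for that inner function.
A general antiderivative is - \sqrt{\frac{s^{4}}{3} + 2 s^{2} + 5} + C.
The condition gives C = 1 - \sqrt{5} - (- \sqrt{5}) = 1.
So G(s) = 1 - \sqrt{\frac{s^{4}}{3} + 2 s^{2} + 5}.
Check: d/ds[1 - \sqrt{\frac{s^{4}}{3} + 2 s^{2} + 5}] = \frac{- 2 \sqrt{3} s^{3} - 6 \sqrt{3} s}{3 \sqrt{s^{4} + 6 s^{2} + 15}}, which equals G'(s).

G(s) = 1 - \sqrt{\frac{s^{4}}{3} + 2 s^{2} + 5}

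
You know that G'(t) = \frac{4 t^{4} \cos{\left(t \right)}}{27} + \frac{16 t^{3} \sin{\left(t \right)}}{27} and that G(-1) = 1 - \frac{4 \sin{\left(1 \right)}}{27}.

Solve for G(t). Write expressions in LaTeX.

Recognize the product-rule pattern: G'(t) = u'v + uv' with u = \frac{4 t^{4}}{27}, v = \sin{\left(t \right)}, so integration by parts undoes it.
A general antiderivative is \frac{4 t^{4} \sin{\left(t \right)}}{27} + C.
The condition gives C = 1 - \frac{4 \sin{\left(1 \right)}}{27} - (- \frac{4 \sin{\left(1 \right)}}{27}) = 1.
So G(t) = \frac{4 t^{4} \sin{\left(t \right)}}{27} + 1.
Check: d/dt[\frac{4 t^{4} \sin{\left(t \right)}}{27} + 1] = \frac{4 t^{4} \cos{\left(t \right)}}{27} + \frac{16 t^{3} \sin{\left(t \right)}}{27} = G'(t).

G(t) = \frac{4 t^{4} \sin{\left(t \right)}}{27} + 1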